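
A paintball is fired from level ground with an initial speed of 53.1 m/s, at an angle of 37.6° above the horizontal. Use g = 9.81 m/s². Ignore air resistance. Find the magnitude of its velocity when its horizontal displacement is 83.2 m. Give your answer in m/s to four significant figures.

44.03 m/s

Horizontal component vₓ = 53.10 cos 37.6° = 42.07 m/s; vertical v_y0 = 53.10 sin 37.6° = 32.40 m/s.
At x = 83.2 m, t = x/vₓ = 83.2/42.07 = 1.978 s.
Vertical velocity there: v_y = v_y0 − g t = 32.40 − 9.81 × 1.978 = 13.00 m/s.
Speed: √(vₓ² + v_y²) = √(42.07² + 13.00²) = 44.03 m/s.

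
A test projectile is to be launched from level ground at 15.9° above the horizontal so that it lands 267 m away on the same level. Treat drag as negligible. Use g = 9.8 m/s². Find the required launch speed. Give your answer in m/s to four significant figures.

70.47 m/s

Level-ground range: R = v₀² sin(2θ)/g, so v₀ = √(gR / sin 2θ).
v₀ = √(9.80 × 267 / sin 31.80°) = √(2617 / 0.5270) = √4965.5 = 70.47 m/s.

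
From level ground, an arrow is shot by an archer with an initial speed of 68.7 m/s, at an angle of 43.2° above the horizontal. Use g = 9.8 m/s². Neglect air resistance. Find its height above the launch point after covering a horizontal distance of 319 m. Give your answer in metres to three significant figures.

101 m

Horizontal component vₓ = 68.70 cos 43.2° = 50.08 m/s; vertical v_y0 = 68.70 sin 43.2° = 47.03 m/s.
At x = 319 m, t = x/vₓ = 319/50.08 = 6.370 s.
Height: y = v_y0 t − ½ g t² = 47.03 × 6.370 − 4.900 × 6.370² = 299.6 − 198.8 = 100.7 m.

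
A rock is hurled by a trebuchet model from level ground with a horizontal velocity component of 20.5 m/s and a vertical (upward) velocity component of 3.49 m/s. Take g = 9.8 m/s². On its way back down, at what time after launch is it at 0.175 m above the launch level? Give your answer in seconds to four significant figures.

0.6580 s

Height y(t) = 3.490 t − 4.900 t² = 0.175 gives 4.900 t² − 3.490 t + 0.175 = 0.
t = [3.490 ± √(3.490² − 2·9.80·0.175)] / 9.80 = (3.490 ± 2.958) / 9.80, so t = 0.05428 s or t = 0.6580 s.
The descending-branch root is 0.6580 s.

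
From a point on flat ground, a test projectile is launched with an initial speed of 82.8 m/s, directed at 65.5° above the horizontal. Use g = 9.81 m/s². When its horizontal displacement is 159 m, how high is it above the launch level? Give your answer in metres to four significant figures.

vₓ = 82.80 cos 65.5° = 34.34 m/s; v_y0 = 82.80 sin 65.5° = 75.34 m/s.
x = vₓ t ⇒ t = 159/34.34 = 4.631 s.
Height: y = v_y0 t − ½ g t² = 75.34 × 4.631 − 4.905 × 4.631² = 348.9 − 105.2 = 243.7 m.

243.7 m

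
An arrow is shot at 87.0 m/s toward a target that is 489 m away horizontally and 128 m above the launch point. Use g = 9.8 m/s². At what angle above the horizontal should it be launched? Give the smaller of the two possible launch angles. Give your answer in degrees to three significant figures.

37.3°

Trajectory: y = x tanθ − g x² (1 + tan²θ)/(2v₀²). With x = 489, y = 128, v₀ = 87.0, g = 9.80:
154.8 tan²θ − 489 tanθ + (282.8) = 0.
tanθ = [489 ± √(489² − 4 × 154.8 × (282.8))] / (2 × 154.8) = (489 ± 253.0) / 309.6, giving tanθ = 0.7623 or 2.397.
θ = 37.32° or 67.35°; the smaller is 37.32°.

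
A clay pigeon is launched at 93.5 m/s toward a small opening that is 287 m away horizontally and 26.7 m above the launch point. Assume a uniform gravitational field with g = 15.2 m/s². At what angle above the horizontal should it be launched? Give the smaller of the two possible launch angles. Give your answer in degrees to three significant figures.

20.7°

Trajectory: y = x tanθ − g x² (1 + tan²θ)/(2v₀²). With x = 287, y = 26.7, v₀ = 93.5, g = 15.2:
71.61 tan²θ − 287 tanθ + (98.31) = 0.
tanθ = [287 ± √(287² − 4 × 71.61 × (98.31))] / (2 × 71.61) = (287 ± 232.8) / 143.2, giving tanθ = 0.3782 or 3.630.
θ = 20.72° or 74.60°; the smaller is 20.72°.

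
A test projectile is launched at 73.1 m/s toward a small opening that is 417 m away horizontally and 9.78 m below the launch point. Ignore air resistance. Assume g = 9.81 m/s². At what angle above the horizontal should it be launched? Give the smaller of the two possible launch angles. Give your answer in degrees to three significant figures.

Trajectory: y = x tanθ − g x² (1 + tan²θ)/(2v₀²). With x = 417, y = −9.78, v₀ = 73.1, g = 9.81:
159.6 tan²θ − 417 tanθ + (149.8) = 0.
tanθ = [417 ± √(417² − 4 × 159.6 × (149.8))] / (2 × 159.6) = (417 ± 279.7) / 319.2, giving tanθ = 0.4301 or 2.182.
θ = 23.27° or 65.38°; the smaller is 23.27°.

23.3°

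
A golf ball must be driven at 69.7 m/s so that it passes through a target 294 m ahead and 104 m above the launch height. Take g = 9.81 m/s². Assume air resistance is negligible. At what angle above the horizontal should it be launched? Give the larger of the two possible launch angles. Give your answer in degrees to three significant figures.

68.1°

Trajectory: y = x tanθ − g x² (1 + tan²θ)/(2v₀²). With x = 294, y = 104, v₀ = 69.7, g = 9.81:
87.27 tan²θ − 294 tanθ + (191.3) = 0.
tanθ = [294 ± √(294² − 4 × 87.27 × (191.3))] / (2 × 87.27) = (294 ± 140.2) / 174.5, giving tanθ = 0.8809 or 2.488.
θ = 41.38° or 68.10°; the larger is 68.10°.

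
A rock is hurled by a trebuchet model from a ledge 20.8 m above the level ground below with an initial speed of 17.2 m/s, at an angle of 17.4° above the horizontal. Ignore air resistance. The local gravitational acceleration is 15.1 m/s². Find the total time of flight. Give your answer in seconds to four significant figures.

2.035 s

Horizontal component vₓ = 17.20 cos 17.4° = 16.41 m/s; vertical v_y0 = 17.20 sin 17.4° = 5.144 m/s.
With up positive and y = 0 at the ground: y(t) = 20.8 + (5.144) t − 7.550 t². Setting y = 0 and taking the positive root: t = [5.144 + √(5.144² + 2·15.1·20.8)] / 15.1 = (5.144 + 25.59) / 15.1 = 2.035 s.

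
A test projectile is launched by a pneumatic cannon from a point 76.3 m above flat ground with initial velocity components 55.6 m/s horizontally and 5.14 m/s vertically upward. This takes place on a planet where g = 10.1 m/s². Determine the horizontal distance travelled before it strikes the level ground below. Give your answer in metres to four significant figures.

246.3 m

With up positive and y = 0 at the ground: y(t) = 76.3 + (5.140) t − 5.050 t². Setting y = 0 and taking the positive root: t = [5.140 + √(5.140² + 2·10.1·76.3)] / 10.1 = (5.140 + 39.59) / 10.1 = 4.429 s.
Horizontal distance: R = vₓ t = 55.60 × 4.429 = 246.3 m.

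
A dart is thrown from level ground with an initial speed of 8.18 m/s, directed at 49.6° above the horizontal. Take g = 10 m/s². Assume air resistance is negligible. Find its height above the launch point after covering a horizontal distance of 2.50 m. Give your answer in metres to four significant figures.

Components: vₓ = 8.180 cos 49.6° = 5.302 m/s, v_y0 = 8.180 sin 49.6° = 6.229 m/s.
At x = 2.50 m, t = x/vₓ = 2.50/5.302 = 0.4716 s.
Height: y = v_y0 t − ½ g t² = 6.229 × 0.4716 − 5.000 × 0.4716² = 2.937 − 1.112 = 1.826 m.

1.826 m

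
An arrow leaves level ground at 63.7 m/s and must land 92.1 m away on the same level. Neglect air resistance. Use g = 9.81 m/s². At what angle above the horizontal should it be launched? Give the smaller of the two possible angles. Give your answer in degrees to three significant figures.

R = v₀² sin 2θ / g gives sin 2θ = gR/v₀² = 9.81·92.1/63.7² = 0.2227.
2θ = 12.87° or 180° − 12.87° = 167.1°, so θ = 6.433° or 83.57°.
The smaller angle is 6.433°.

6.43°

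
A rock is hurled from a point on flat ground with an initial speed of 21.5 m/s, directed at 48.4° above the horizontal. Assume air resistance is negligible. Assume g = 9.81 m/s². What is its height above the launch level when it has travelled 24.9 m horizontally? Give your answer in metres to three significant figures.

Horizontal component vₓ = 21.50 cos 48.4° = 14.27 m/s; vertical v_y0 = 21.50 sin 48.4° = 16.08 m/s.
Time to reach x = 24.9 m: t = x/vₓ = 24.9/14.27 = 1.744 s.
Height: y = v_y0 t − ½ g t² = 16.08 × 1.744 − 4.905 × 1.744² = 28.05 − 14.93 = 13.12 m.

13.1 m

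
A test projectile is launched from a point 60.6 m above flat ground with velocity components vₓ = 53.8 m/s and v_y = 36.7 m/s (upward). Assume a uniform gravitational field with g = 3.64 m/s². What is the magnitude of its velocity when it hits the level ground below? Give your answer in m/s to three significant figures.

The projectile lands when y = 60.6 + (36.70) t − ½·3.64·t² = 0. Positive root: t = (36.70 + √(36.70² + 2·3.64·60.6)) / 3.64 = (36.70 + 42.29) / 3.64 = 21.70 s.
Vertical velocity at impact: v_y = v_y0 − g t = 36.70 − 3.64 × 21.70 = −42.29 m/s.
Speed: |v| = √(vₓ² + v_y²) = √(53.80² + 42.29²) = 68.43 m/s.

68.4 m/s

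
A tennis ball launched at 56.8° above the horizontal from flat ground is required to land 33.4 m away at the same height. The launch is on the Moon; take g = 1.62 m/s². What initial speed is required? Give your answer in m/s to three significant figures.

7.68 m/s

From R = (v₀² / g) sin 2θ: v₀ = √(gR / sin 2θ).
v₀ = √(1.62 × 33.4 / sin 113.6°) = √(54.11 / 0.9164) = √59.046 = 7.684 m/s.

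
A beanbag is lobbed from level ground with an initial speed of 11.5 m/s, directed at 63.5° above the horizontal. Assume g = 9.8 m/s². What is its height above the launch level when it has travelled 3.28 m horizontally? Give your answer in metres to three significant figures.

4.58 m

vₓ = 11.50 cos 63.5° = 5.131 m/s; v_y0 = 11.50 sin 63.5° = 10.29 m/s.
Time to reach x = 3.28 m: t = x/vₓ = 3.28/5.131 = 0.6392 s.
Height: y = v_y0 t − ½ g t² = 10.29 × 0.6392 − 4.900 × 0.6392² = 6.579 − 2.002 = 4.577 m.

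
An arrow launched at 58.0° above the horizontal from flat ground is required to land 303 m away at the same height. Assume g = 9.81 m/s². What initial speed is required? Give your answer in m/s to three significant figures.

From R = (v₀² / g) sin 2θ: v₀ = √(gR / sin 2θ).
v₀ = √(9.81 × 303 / sin 116.0°) = √(2972 / 0.8988) = √3307.1 = 57.51 m/s.

57.5 m/s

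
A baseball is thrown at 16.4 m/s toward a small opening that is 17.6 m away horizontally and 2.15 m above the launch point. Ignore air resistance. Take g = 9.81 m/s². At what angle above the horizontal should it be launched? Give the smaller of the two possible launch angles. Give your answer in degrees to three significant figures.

28.1°

Trajectory: y = x tanθ − g x² (1 + tan²θ)/(2v₀²). With x = 17.6, y = 2.15, v₀ = 16.4, g = 9.81:
5.649 tan²θ − 17.6 tanθ + (7.799) = 0.
tanθ = [17.6 ± √(17.6² − 4 × 5.649 × (7.799))] / (2 × 5.649) = (17.6 ± 11.56) / 11.30, giving tanθ = 0.5350 or 2.581.
θ = 28.15° or 68.82°; the smaller is 28.15°.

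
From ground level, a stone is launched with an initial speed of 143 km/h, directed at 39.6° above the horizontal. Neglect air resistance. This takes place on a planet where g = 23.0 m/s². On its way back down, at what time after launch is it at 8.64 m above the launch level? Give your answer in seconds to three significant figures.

1.78 s

Convert: 143 km/h = 143/3.6 = 39.72 m/s.
Resolve: vₓ = 39.72 cos 39.6° = 30.61 m/s and v_y0 = 39.72 sin 39.6° = 25.32 m/s.
Height y(t) = 25.32 t − 11.50 t² = 8.64 gives 11.50 t² − 25.32 t + 8.64 = 0.
t = [25.32 ± √(25.32² − 2·23.0·8.64)] / 23.0 = (25.32 ± 15.61) / 23.0, so t = 0.4222 s or t = 1.780 s.
The descending-branch root is 1.780 s.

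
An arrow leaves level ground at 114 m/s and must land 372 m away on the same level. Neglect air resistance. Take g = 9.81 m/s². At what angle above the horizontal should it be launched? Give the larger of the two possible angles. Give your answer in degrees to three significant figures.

81.8°

R = v₀² sin 2θ / g gives sin 2θ = gR/v₀² = 9.81·372/114² = 0.2808.
2θ = 16.31° or 180° − 16.31° = 163.7°, so θ = 8.154° or 81.85°.
The larger angle is 81.85°.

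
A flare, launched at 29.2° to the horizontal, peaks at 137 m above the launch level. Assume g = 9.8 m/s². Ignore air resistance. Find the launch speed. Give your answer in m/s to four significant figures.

At the peak v_y = 0, so v_y0 = √(2gH) = √(2 × 9.80 × 137) = 51.82 m/s.
v_y0 = v₀ sin θ ⇒ v₀ = 51.82 / sin 29.2° = 106.2 m/s.

106.2 m/s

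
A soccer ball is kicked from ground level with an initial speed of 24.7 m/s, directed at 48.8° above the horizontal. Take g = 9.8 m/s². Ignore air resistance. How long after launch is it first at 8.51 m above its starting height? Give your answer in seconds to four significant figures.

0.5327 s

vₓ = 24.70 cos 48.8° = 16.27 m/s; v_y0 = 24.70 sin 48.8° = 18.58 m/s.
Require v_y0 t − ½ g t² = 8.51, i.e. 4.900 t² − 18.58 t + 8.51 = 0.
t = [18.58 ± √(18.58² − 2·9.80·8.51)] / 9.80 = (18.58 ± 13.36) / 9.80, so t = 0.5327 s or t = 3.260 s.
The first (ascending) time is 0.5327 s.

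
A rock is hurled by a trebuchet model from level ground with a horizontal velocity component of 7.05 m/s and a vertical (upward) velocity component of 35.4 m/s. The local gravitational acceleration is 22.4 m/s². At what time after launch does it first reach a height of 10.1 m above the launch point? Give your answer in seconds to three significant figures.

Require v_y0 t − ½ g t² = 10.1, i.e. 11.20 t² − 35.40 t + 10.1 = 0.
Quadratic formula: t = (35.40 ± √800.68) / 22.4 = (35.40 ± 28.30) / 22.4 → t = 0.3171 s or 2.844 s.
The first (ascending) time is 0.3171 s.

0.317 s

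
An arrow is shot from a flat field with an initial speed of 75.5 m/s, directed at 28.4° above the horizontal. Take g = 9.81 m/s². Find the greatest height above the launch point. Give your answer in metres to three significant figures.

vₓ = 75.50 cos 28.4° = 66.41 m/s; v_y0 = 75.50 sin 28.4° = 35.91 m/s.
Peak height H = v_y0² / (2g) = 1289.5 / 19.62 = 65.72 m.

65.7 m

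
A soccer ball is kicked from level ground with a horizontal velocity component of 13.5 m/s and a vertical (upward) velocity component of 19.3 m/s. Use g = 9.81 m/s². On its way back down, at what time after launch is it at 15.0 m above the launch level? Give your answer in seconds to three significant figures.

2.87 s

Set y = v_y0 t − ½ g t² = 15.0: 4.905 t² − 19.30 t + 15.0 = 0.
t = [19.30 ± √(19.30² − 2·9.81·15.0)] / 9.81 = (19.30 ± 8.843) / 9.81, so t = 1.066 s or t = 2.869 s.
The descending-branch root is 2.869 s.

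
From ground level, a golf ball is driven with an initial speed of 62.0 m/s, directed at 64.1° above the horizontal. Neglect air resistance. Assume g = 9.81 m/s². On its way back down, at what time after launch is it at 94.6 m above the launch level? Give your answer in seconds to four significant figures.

9.296 s

Horizontal component vₓ = 62.00 cos 64.1° = 27.08 m/s; vertical v_y0 = 62.00 sin 64.1° = 55.77 m/s.
Set y = v_y0 t − ½ g t² = 94.6: 4.905 t² − 55.77 t + 94.6 = 0.
t = [55.77 ± √(55.77² − 2·9.81·94.6)] / 9.81 = (55.77 ± 35.42) / 9.81, so t = 2.075 s or t = 9.296 s.
The descending-branch root is 9.296 s.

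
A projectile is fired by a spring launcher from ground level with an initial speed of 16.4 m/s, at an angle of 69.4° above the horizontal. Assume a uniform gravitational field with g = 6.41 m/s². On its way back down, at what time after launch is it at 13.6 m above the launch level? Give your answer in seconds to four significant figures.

Horizontal component vₓ = 16.40 cos 69.4° = 5.770 m/s; vertical v_y0 = 16.40 sin 69.4° = 15.35 m/s.
Set y = v_y0 t − ½ g t² = 13.6: 3.205 t² − 15.35 t + 13.6 = 0.
t = [15.35 ± √(15.35² − 2·6.41·13.6)] / 6.41 = (15.35 ± 7.830) / 6.41, so t = 1.173 s or t = 3.616 s.
The descending-branch root is 3.616 s.

3.616 s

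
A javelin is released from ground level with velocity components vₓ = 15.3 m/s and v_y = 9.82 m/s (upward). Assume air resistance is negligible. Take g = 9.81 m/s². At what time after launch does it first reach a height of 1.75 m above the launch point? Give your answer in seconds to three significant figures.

Require v_y0 t − ½ g t² = 1.75, i.e. 4.905 t² − 9.820 t + 1.75 = 0.
t = [9.820 ± √(9.820² − 2·9.81·1.75)] / 9.81 = (9.820 ± 7.880) / 9.81, so t = 0.1977 s or t = 1.804 s.
The first (ascending) time is 0.1977 s.

0.198 s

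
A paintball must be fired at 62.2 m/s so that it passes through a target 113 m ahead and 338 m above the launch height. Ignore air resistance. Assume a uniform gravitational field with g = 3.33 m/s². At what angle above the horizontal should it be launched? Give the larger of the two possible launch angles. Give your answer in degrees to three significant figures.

Trajectory: y = x tanθ − g x² (1 + tan²θ)/(2v₀²). With x = 113, y = 338, v₀ = 62.2, g = 3.33:
5.495 tan²θ − 113 tanθ + (343.5) = 0.
tanθ = [113 ± √(113² − 4 × 5.495 × (343.5))] / (2 × 5.495) = (113 ± 72.24) / 10.99, giving tanθ = 3.709 or 16.85.
θ = 74.91° or 86.60°; the larger is 86.60°.

86.6°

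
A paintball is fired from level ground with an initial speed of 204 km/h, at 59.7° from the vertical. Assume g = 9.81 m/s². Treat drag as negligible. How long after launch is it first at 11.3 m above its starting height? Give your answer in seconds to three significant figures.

0.426 s

Convert: 204 km/h = 204/3.6 = 56.67 m/s.
Resolve: vₓ = 56.67 sin 59.7° = 48.93 m/s and v_y0 = 56.67 cos 59.7° = 28.59 m/s.
Height y(t) = 28.59 t − 4.905 t² = 11.3 gives 4.905 t² − 28.59 t + 11.3 = 0.
t = [28.59 ± √(28.59² − 2·9.81·11.3)] / 9.81 = (28.59 ± 24.41) / 9.81, so t = 0.4264 s or t = 5.402 s.
The first (ascending) time is 0.4264 s.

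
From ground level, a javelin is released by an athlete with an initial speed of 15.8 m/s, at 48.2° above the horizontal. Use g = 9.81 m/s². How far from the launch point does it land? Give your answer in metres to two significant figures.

vₓ = 15.80 cos 48.2° = 10.53 m/s; v_y0 = 15.80 sin 48.2° = 11.78 m/s.
Time aloft: T = 2 v_y0 / g = 2 × 11.78 / 9.81 = 2.401 s.
Range: R = vₓ T = 10.53 × 2.401 = 25.29 m.

25 m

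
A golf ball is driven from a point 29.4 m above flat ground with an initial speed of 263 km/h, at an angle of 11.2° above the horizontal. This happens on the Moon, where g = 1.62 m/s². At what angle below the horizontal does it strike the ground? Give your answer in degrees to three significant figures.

Convert: 263 km/h = 263/3.6 = 73.06 m/s.
Horizontal component vₓ = 73.06 cos 11.2° = 71.66 m/s; vertical v_y0 = 73.06 sin 11.2° = 14.19 m/s.
Vertical motion (up positive, ground at y = 0): 0.8100 t² − (14.19) t − 29.4 = 0, so t = (14.19 + √(14.19² + 2·1.62·29.4)) / 1.62 = (14.19 + 17.22) / 1.62 = 19.39 s.
At impact: v_y = v_y0 − g t = −17.22 m/s; vₓ = 71.66 m/s.
Angle below horizontal: arctan(|v_y|/vₓ) = arctan(17.22/71.66) = 13.51°.

13.5°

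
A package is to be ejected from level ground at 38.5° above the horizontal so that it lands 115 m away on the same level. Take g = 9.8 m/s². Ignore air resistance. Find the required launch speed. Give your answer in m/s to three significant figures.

Level-ground range: R = v₀² sin(2θ)/g, so v₀ = √(gR / sin 2θ).
v₀ = √(9.80 × 115 / sin 77.00°) = √(1127 / 0.9744) = √1156.6 = 34.01 m/s.

34.0 m/s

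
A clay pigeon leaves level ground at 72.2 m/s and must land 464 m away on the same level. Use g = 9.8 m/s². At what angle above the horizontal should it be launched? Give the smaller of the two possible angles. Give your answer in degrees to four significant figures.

R = v₀² sin 2θ / g gives sin 2θ = gR/v₀² = 9.80·464/72.2² = 0.8723.
2θ = 60.73° or 180° − 60.73° = 119.3°, so θ = 30.36° or 59.64°.
The smaller angle is 30.36°.

30.36°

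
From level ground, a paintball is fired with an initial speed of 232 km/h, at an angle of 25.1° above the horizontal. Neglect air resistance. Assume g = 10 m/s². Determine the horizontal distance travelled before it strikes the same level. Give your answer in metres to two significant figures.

Convert: 232 km/h = 232/3.6 = 64.44 m/s.
vₓ = 64.44 cos 25.1° = 58.36 m/s; v_y0 = 64.44 sin 25.1° = 27.34 m/s.
Time aloft: T = 2 v_y0 / g = 2 × 27.34 / 10.0 = 5.467 s.
Horizontal distance R = vₓ T = 58.36 × 5.467 = 319.1 m.

320 m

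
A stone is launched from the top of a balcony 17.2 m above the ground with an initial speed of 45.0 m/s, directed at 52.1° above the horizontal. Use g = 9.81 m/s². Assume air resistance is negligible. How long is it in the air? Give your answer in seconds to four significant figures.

vₓ = 45.00 cos 52.1° = 27.64 m/s; v_y0 = 45.00 sin 52.1° = 35.51 m/s.
With up positive and y = 0 at the ground: y(t) = 17.2 + (35.51) t − 4.905 t². Setting y = 0 and taking the positive root: t = [35.51 + √(35.51² + 2·9.81·17.2)] / 9.81 = (35.51 + 39.98) / 9.81 = 7.695 s.

7.695 s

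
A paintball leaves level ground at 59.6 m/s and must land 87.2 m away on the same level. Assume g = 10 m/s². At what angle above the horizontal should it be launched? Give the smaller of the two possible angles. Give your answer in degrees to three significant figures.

Level-ground range R = v₀² sin(2θ)/g ⇒ sin(2θ) = gR/v₀² = 10.0 × 87.2 / 59.6² = 0.2455.
2θ = 14.21° or 180° − 14.21° = 165.8°, so θ = 7.105° or 82.89°.
The smaller angle is 7.105°.

7.11°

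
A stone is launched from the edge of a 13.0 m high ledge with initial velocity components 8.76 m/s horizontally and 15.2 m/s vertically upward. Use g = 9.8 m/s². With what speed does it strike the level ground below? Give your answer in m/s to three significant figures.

With up positive and y = 0 at the ground: y(t) = 13.0 + (15.20) t − 4.900 t². Setting y = 0 and taking the positive root: t = [15.20 + √(15.20² + 2·9.80·13.0)] / 9.80 = (15.20 + 22.04) / 9.80 = 3.800 s.
Vertical velocity at impact: v_y = v_y0 − g t = 15.20 − 9.80 × 3.800 = −22.04 m/s.
Speed: |v| = √(vₓ² + v_y²) = √(8.760² + 22.04²) = 23.72 m/s.

23.7 m/s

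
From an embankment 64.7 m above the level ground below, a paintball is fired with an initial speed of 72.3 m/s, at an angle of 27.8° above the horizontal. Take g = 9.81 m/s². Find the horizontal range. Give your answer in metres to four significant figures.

Components: vₓ = 72.30 cos 27.8° = 63.96 m/s, v_y0 = 72.30 sin 27.8° = 33.72 m/s.
The projectile lands when y = 64.7 + (33.72) t − ½·9.81·t² = 0. Positive root: t = (33.72 + √(33.72² + 2·9.81·64.7)) / 9.81 = (33.72 + 49.06) / 9.81 = 8.438 s.
Horizontal distance: R = vₓ t = 63.96 × 8.438 = 539.6 m.

539.6 m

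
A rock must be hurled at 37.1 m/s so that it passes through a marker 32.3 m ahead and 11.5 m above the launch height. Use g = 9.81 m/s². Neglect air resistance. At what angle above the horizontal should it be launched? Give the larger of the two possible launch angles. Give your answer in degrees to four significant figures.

83.04°

Trajectory: y = x tanθ − g x² (1 + tan²θ)/(2v₀²). With x = 32.3, y = 11.5, v₀ = 37.1, g = 9.81:
3.718 tan²θ − 32.3 tanθ + (15.22) = 0.
tanθ = [32.3 ± √(32.3² − 4 × 3.718 × (15.22))] / (2 × 3.718) = (32.3 ± 28.58) / 7.436, giving tanθ = 0.4999 or 8.188.
θ = 26.56° or 83.04°; the larger is 83.04°.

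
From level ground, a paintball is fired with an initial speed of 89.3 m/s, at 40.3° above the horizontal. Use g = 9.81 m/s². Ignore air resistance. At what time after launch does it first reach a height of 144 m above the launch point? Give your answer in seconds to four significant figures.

3.584 s

Resolve: vₓ = 89.30 cos 40.3° = 68.11 m/s and v_y0 = 89.30 sin 40.3° = 57.76 m/s.
Height y(t) = 57.76 t − 4.905 t² = 144 gives 4.905 t² − 57.76 t + 144 = 0.
Quadratic formula: t = (57.76 ± √510.74) / 9.81 = (57.76 ± 22.60) / 9.81 → t = 3.584 s or 8.191 s.
The first (ascending) time is 3.584 s.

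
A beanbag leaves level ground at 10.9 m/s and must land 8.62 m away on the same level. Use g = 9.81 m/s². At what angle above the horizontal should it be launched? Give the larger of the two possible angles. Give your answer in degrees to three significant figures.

Level-ground range R = v₀² sin(2θ)/g ⇒ sin(2θ) = gR/v₀² = 9.81 × 8.62 / 10.9² = 0.7117.
2θ = 45.38° or 180° − 45.38° = 134.6°, so θ = 22.69° or 67.31°.
The larger angle is 67.31°.

67.3°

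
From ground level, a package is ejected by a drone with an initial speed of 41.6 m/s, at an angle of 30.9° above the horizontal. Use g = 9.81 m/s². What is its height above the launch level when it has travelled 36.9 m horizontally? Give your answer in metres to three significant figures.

16.8 m

Resolve: vₓ = 41.60 cos 30.9° = 35.70 m/s and v_y0 = 41.60 sin 30.9° = 21.36 m/s.
At x = 36.9 m, t = x/vₓ = 36.9/35.70 = 1.034 s.
Height: y = v_y0 t − ½ g t² = 21.36 × 1.034 − 4.905 × 1.034² = 22.08 − 5.242 = 16.84 m.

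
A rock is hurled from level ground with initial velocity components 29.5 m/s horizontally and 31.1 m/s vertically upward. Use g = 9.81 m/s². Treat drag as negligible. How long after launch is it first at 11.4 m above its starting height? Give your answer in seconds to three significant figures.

Require v_y0 t − ½ g t² = 11.4, i.e. 4.905 t² − 31.10 t + 11.4 = 0.
t = [31.10 ± √(31.10² − 2·9.81·11.4)] / 9.81 = (31.10 ± 27.27) / 9.81, so t = 0.3906 s or t = 5.950 s.
The first (ascending) time is 0.3906 s.

0.391 s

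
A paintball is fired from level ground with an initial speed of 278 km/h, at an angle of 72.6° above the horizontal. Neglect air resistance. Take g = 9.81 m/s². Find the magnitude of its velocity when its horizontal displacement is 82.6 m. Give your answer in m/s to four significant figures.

Convert: 278 km/h = 278/3.6 = 77.22 m/s.
Horizontal component vₓ = 77.22 cos 72.6° = 23.09 m/s; vertical v_y0 = 77.22 sin 72.6° = 73.69 m/s.
x = vₓ t ⇒ t = 82.6/23.09 = 3.577 s.
Vertical velocity there: v_y = v_y0 − g t = 73.69 − 9.81 × 3.577 = 38.60 m/s.
Speed: √(vₓ² + v_y²) = √(23.09² + 38.60²) = 44.98 m/s.

44.98 m/s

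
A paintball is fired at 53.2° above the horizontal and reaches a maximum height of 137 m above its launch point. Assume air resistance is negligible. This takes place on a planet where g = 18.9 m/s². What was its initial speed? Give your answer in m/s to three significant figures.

At the peak v_y = 0, so v_y0 = √(2gH) = √(2 × 18.9 × 137) = 71.96 m/s.
v_y0 = v₀ sin θ ⇒ v₀ = 71.96 / sin 53.2° = 89.87 m/s.

89.9 m/s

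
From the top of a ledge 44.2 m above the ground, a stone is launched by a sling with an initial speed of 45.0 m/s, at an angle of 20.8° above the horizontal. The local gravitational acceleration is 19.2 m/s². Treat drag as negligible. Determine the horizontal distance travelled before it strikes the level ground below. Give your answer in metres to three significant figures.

132 m

Resolve: vₓ = 45.00 cos 20.8° = 42.07 m/s and v_y0 = 45.00 sin 20.8° = 15.98 m/s.
With up positive and y = 0 at the ground: y(t) = 44.2 + (15.98) t − 9.600 t². Setting y = 0 and taking the positive root: t = [15.98 + √(15.98² + 2·19.2·44.2)] / 19.2 = (15.98 + 44.19) / 19.2 = 3.134 s.
Horizontal distance: R = vₓ t = 42.07 × 3.134 = 131.8 m.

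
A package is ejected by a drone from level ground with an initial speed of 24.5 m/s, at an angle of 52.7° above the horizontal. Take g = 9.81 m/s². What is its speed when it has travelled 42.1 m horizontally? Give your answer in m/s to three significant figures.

Horizontal component vₓ = 24.50 cos 52.7° = 14.85 m/s; vertical v_y0 = 24.50 sin 52.7° = 19.49 m/s.
Time to reach x = 42.1 m: t = x/vₓ = 42.1/14.85 = 2.836 s.
Vertical velocity there: v_y = v_y0 − g t = 19.49 − 9.81 × 2.836 = −8.329 m/s.
Speed: √(vₓ² + v_y²) = √(14.85² + 8.329²) = 17.02 m/s.

17.0 m/s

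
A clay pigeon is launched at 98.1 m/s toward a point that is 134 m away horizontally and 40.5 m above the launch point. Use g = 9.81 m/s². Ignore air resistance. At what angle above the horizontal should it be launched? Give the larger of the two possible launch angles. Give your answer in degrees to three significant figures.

86.0°

Trajectory: y = x tanθ − g x² (1 + tan²θ)/(2v₀²). With x = 134, y = 40.5, v₀ = 98.1, g = 9.81:
9.152 tan²θ − 134 tanθ + (49.65) = 0.
tanθ = [134 ± √(134² − 4 × 9.152 × (49.65))] / (2 × 9.152) = (134 ± 127.0) / 18.30, giving tanθ = 0.3804 or 14.26.
θ = 20.83° or 85.99°; the larger is 85.99°.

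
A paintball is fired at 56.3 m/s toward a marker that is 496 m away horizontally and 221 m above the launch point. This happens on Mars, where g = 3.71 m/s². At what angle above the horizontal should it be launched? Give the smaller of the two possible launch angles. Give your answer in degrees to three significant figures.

Trajectory: y = x tanθ − g x² (1 + tan²θ)/(2v₀²). With x = 496, y = 221, v₀ = 56.3, g = 3.71:
144.0 tan²θ − 496 tanθ + (365.0) = 0.
tanθ = [496 ± √(496² − 4 × 144.0 × (365.0))] / (2 × 144.0) = (496 ± 189.3) / 288.0, giving tanθ = 1.065 or 2.380.
θ = 46.81° or 67.21°; the smaller is 46.81°.

46.8°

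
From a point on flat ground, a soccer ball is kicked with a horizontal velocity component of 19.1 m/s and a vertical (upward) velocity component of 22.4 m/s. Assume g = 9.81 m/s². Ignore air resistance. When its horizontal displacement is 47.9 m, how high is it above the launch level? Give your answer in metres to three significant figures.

Time to reach x = 47.9 m: t = x/vₓ = 47.9/19.10 = 2.508 s.
Height: y = v_y0 t − ½ g t² = 22.40 × 2.508 − 4.905 × 2.508² = 56.18 − 30.85 = 25.33 m.

25.3 m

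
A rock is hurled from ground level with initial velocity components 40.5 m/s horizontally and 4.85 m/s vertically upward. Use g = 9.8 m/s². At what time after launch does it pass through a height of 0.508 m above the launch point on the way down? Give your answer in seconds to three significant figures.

Require v_y0 t − ½ g t² = 0.508, i.e. 4.900 t² − 4.850 t + 0.508 = 0.
Quadratic formula: t = (4.850 ± √13.566) / 9.80 = (4.850 ± 3.683) / 9.80 → t = 0.1191 s or 0.8707 s.
The descending-branch root is 0.8707 s.

0.871 s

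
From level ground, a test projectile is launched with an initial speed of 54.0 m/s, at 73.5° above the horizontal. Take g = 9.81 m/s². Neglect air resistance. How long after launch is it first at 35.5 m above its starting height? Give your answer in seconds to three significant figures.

0.737 s

Horizontal component vₓ = 54.00 cos 73.5° = 15.34 m/s; vertical v_y0 = 54.00 sin 73.5° = 51.78 m/s.
Require v_y0 t − ½ g t² = 35.5, i.e. 4.905 t² − 51.78 t + 35.5 = 0.
Quadratic formula: t = (51.78 ± √1984.3) / 9.81 = (51.78 ± 44.55) / 9.81 → t = 0.7371 s or 9.819 s.
The first (ascending) time is 0.7371 s.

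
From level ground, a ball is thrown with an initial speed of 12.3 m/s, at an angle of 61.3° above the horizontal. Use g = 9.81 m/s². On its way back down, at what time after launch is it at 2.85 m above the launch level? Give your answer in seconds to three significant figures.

Resolve: vₓ = 12.30 cos 61.3° = 5.907 m/s and v_y0 = 12.30 sin 61.3° = 10.79 m/s.
Set y = v_y0 t − ½ g t² = 2.85: 4.905 t² − 10.79 t + 2.85 = 0.
t = [10.79 ± √(10.79² − 2·9.81·2.85)] / 9.81 = (10.79 ± 7.777) / 9.81, so t = 0.3070 s or t = 1.893 s.
The descending-branch root is 1.893 s.

1.89 s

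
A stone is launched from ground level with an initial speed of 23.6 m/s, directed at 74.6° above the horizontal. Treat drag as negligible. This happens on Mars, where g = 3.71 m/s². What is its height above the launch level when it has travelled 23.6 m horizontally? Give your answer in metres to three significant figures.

59.4 m

Components: vₓ = 23.60 cos 74.6° = 6.267 m/s, v_y0 = 23.60 sin 74.6° = 22.75 m/s.
At x = 23.6 m, t = x/vₓ = 23.6/6.267 = 3.766 s.
Height: y = v_y0 t − ½ g t² = 22.75 × 3.766 − 1.855 × 3.766² = 85.68 − 26.30 = 59.37 m.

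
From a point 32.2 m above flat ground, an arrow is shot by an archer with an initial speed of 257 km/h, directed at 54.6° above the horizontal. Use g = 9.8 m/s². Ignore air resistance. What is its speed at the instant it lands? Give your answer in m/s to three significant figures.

Convert: 257 km/h = 257/3.6 = 71.39 m/s.
Horizontal component vₓ = 71.39 cos 54.6° = 41.35 m/s; vertical v_y0 = 71.39 sin 54.6° = 58.19 m/s.
Vertical motion (up positive, ground at y = 0): 4.900 t² − (58.19) t − 32.2 = 0, so t = (58.19 + √(58.19² + 2·9.80·32.2)) / 9.80 = (58.19 + 63.38) / 9.80 = 12.41 s.
Vertical velocity at impact: v_y = v_y0 − g t = 58.19 − 9.80 × 12.41 = −63.38 m/s.
Speed: |v| = √(vₓ² + v_y²) = √(41.35² + 63.38²) = 75.68 m/s.

75.7 m/s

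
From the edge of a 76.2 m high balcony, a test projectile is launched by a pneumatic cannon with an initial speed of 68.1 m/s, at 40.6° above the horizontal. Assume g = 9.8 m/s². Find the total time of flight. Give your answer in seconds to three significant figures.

Components: vₓ = 68.10 cos 40.6° = 51.71 m/s, v_y0 = 68.10 sin 40.6° = 44.32 m/s.
Vertical motion (up positive, ground at y = 0): 4.900 t² − (44.32) t − 76.2 = 0, so t = (44.32 + √(44.32² + 2·9.80·76.2)) / 9.80 = (44.32 + 58.80) / 9.80 = 10.52 s.

10.5 s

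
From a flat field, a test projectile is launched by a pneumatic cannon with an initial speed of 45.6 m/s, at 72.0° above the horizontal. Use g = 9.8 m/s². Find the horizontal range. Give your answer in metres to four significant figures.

vₓ = 45.60 cos 72.0° = 14.09 m/s; v_y0 = 45.60 sin 72.0° = 43.37 m/s.
Flight time T = 2 v_y0 / g = 8.851 s.
Horizontal distance R = vₓ T = 14.09 × 8.851 = 124.7 m.

124.7 m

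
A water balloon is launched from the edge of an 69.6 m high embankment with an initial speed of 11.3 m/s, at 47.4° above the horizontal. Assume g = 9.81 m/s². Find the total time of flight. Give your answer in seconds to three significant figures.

vₓ = 11.30 cos 47.4° = 7.649 m/s; v_y0 = 11.30 sin 47.4° = 8.318 m/s.
The projectile lands when y = 69.6 + (8.318) t − ½·9.81·t² = 0. Positive root: t = (8.318 + √(8.318² + 2·9.81·69.6)) / 9.81 = (8.318 + 37.88) / 9.81 = 4.709 s.

4.71 s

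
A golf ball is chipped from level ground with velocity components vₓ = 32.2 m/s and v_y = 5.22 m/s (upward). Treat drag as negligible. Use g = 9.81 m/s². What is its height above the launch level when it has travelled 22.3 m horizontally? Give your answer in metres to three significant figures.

At x = 22.3 m, t = x/vₓ = 22.3/32.20 = 0.6925 s.
Height: y = v_y0 t − ½ g t² = 5.220 × 0.6925 − 4.905 × 0.6925² = 3.615 − 2.353 = 1.263 m.

1.26 m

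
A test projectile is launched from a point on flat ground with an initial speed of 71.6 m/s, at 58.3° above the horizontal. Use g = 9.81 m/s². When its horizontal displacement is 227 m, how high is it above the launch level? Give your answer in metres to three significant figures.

189 m

Components: vₓ = 71.60 cos 58.3° = 37.62 m/s, v_y0 = 71.60 sin 58.3° = 60.92 m/s.
Time to reach x = 227 m: t = x/vₓ = 227/37.62 = 6.033 s.
Height: y = v_y0 t − ½ g t² = 60.92 × 6.033 − 4.905 × 6.033² = 367.5 − 178.6 = 189.0 m.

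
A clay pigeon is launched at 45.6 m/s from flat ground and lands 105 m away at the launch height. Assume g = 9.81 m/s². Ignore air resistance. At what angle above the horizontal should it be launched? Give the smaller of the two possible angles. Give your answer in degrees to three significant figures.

Level-ground range R = v₀² sin(2θ)/g ⇒ sin(2θ) = gR/v₀² = 9.81 × 105 / 45.6² = 0.4954.
2θ = 29.69° or 180° − 29.69° = 150.3°, so θ = 14.85° or 75.15°.
The smaller angle is 14.85°.

14.8°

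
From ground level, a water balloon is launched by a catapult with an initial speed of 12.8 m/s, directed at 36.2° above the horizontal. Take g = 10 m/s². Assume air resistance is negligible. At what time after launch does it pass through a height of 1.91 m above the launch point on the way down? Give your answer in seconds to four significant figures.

vₓ = 12.80 cos 36.2° = 10.33 m/s; v_y0 = 12.80 sin 36.2° = 7.560 m/s.
Require v_y0 t − ½ g t² = 1.91, i.e. 5.000 t² − 7.560 t + 1.91 = 0.
t = [7.560 ± √(7.560² − 2·10.0·1.91)] / 10.0 = (7.560 ± 4.353) / 10.0, so t = 0.3207 s or t = 1.191 s.
The descending-branch root is 1.191 s.

1.191 s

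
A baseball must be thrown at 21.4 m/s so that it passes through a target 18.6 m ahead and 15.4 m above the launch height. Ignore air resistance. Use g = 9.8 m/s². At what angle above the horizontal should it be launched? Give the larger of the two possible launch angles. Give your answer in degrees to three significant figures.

74.4°

Trajectory: y = x tanθ − g x² (1 + tan²θ)/(2v₀²). With x = 18.6, y = 15.4, v₀ = 21.4, g = 9.80:
3.702 tan²θ − 18.6 tanθ + (19.10) = 0.
tanθ = [18.6 ± √(18.6² − 4 × 3.702 × (19.10))] / (2 × 3.702) = (18.6 ± 7.945) / 7.403, giving tanθ = 1.439 or 3.586.
θ = 55.21° or 74.42°; the larger is 74.42°.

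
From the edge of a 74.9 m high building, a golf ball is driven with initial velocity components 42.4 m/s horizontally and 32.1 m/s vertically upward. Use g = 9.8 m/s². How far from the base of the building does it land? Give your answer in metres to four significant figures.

Vertical motion (up positive, ground at y = 0): 4.900 t² − (32.10) t − 74.9 = 0, so t = (32.10 + √(32.10² + 2·9.80·74.9)) / 9.80 = (32.10 + 49.98) / 9.80 = 8.376 s.
Horizontal distance: R = vₓ t = 42.40 × 8.376 = 355.1 m.

355.1 m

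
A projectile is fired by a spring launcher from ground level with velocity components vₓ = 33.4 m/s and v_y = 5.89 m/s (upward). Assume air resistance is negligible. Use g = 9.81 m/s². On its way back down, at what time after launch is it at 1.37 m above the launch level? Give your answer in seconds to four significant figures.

Set y = v_y0 t − ½ g t² = 1.37: 4.905 t² − 5.890 t + 1.37 = 0.
t = [5.890 ± √(5.890² − 2·9.81·1.37)] / 9.81 = (5.890 ± 2.795) / 9.81, so t = 0.3155 s or t = 0.8853 s.
The descending-branch root is 0.8853 s.

0.8853 s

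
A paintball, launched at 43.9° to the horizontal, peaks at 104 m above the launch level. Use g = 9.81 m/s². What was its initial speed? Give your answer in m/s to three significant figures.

65.1 m/s

At the peak v_y = 0, so v_y0 = √(2gH) = √(2 × 9.81 × 104) = 45.17 m/s.
v_y0 = v₀ sin θ ⇒ v₀ = 45.17 / sin 43.9° = 65.15 m/s.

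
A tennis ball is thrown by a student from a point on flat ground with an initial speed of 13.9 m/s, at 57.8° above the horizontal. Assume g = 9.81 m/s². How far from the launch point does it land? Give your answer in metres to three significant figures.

17.8 m

Components: vₓ = 13.90 cos 57.8° = 7.407 m/s, v_y0 = 13.90 sin 57.8° = 11.76 m/s.
Flight time T = 2 v_y0 / g = 2.398 s.
Range: R = vₓ T = 7.407 × 2.398 = 17.76 m.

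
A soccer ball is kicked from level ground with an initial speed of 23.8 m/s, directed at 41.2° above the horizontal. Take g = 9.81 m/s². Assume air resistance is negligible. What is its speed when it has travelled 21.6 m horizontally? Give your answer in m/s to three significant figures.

18.3 m/s

Resolve: vₓ = 23.80 cos 41.2° = 17.91 m/s and v_y0 = 23.80 sin 41.2° = 15.68 m/s.
x = vₓ t ⇒ t = 21.6/17.91 = 1.206 s.
Vertical velocity there: v_y = v_y0 − g t = 15.68 − 9.81 × 1.206 = 3.844 m/s.
Speed: √(vₓ² + v_y²) = √(17.91² + 3.844²) = 18.32 m/s.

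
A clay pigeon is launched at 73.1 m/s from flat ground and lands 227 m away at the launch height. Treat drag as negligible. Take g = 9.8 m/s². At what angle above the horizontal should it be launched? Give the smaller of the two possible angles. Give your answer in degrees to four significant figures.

12.30°

From R = (v₀²/g) sin 2θ: sin 2θ = 9.80 × 227 / 5343.6 = 0.4163.
2θ = 24.60° or 180° − 24.60° = 155.4°, so θ = 12.30° or 77.70°.
The smaller angle is 12.30°.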